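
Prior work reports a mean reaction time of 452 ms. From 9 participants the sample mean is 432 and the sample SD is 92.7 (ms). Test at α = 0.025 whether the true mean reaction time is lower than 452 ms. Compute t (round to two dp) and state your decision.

t = -0.65; fail to reject H0

H0: μ = 452; H1: μ < 452 (one-sample t-test, left-tailed).
t = (x̄ − μ₀)/(s/√n) = (432 − 452)/(92.7/√9) = -0.65
df = n − 1 = 8
p-value = P(T ≤ -0.65) ≈ 0.2678
Since p ≈ 0.2678 > α = 0.025, fail to reject H0; the data do not provide sufficient evidence against H0.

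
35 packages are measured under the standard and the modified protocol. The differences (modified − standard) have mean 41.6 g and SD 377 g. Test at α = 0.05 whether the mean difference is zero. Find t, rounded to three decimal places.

H0: μ_d = 0; H1: μ_d ≠ 0 (paired t-test on the differences, two-sided).
t = d̄/(s_d/√n) = 41.6/(377/√35) = 0.653
df = n − 1 = 34
Two-sided p-value ≈ 0.518
Since p ≈ 0.518 > α = 0.05, fail to reject H0; the evidence is not statistically significant.

0.653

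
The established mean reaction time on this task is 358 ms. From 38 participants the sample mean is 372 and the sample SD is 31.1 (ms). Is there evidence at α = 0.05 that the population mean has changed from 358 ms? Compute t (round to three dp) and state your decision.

t = 2.775; reject H0

H0: μ = 358; H1: μ ≠ 358 (one-sample t-test, two-sided).
t = (x̄ − μ₀)/(s/√n) = (372 − 358)/(31.1/√38) = 2.775
df = n − 1 = 37
Two-sided p-value ≈ 0.0086
Since p ≈ 0.0086 < α = 0.05, reject H0; the evidence is statistically significant.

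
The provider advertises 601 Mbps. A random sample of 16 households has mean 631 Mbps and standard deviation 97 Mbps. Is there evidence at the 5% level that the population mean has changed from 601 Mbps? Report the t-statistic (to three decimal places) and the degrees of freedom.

H0: μ = 601; H1: μ ≠ 601 (one-sample t-test, two-sided).
t = (x̄ − μ₀)/(s/√n) = (631 − 601)/(97/√16) = 1.237
df = n − 1 = 15
Two-sided p-value ≈ 0.235
Since p ≈ 0.235 > α = 0.05, fail to reject H0; the evidence is not statistically significant.

t = 1.237, df = 15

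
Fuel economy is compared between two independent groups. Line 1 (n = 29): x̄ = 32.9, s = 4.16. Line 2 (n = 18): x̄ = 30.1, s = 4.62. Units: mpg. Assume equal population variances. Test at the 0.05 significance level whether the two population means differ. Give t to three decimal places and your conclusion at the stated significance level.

Let group 1 = line 1, group 2 = line 2. H0: μ_1 = μ_2; H1: μ_1 ≠ μ_2 (two-sample pooled-variance t-test, two-sided).
s_p² = [(29−1)·4.16² + (18−1)·4.62²]/(29+18−2) = 18.8314
t = (32.9 − 30.1)/√[18.8314·(1/29 + 1/18)] = 2.150
df = n₁ + n₂ − 2 = 45
Two-sided p-value ≈ 0.037
Since p ≈ 0.037 < α = 0.05, reject H0; the evidence is statistically significant.

t = 2.150; reject H0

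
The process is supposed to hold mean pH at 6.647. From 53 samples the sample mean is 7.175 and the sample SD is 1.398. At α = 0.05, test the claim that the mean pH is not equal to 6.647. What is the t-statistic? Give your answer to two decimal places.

2.75

H0: μ = 6.647; H1: μ ≠ 6.647 (one-sample t-test, two-sided).
t = (x̄ − μ₀)/(s/√n) = (7.175 − 6.647)/(1.398/√53) = 2.75
df = n − 1 = 52
Two-sided p-value ≈ 0.008
Since p ≈ 0.008 < α = 0.05, reject H0; the data support H1.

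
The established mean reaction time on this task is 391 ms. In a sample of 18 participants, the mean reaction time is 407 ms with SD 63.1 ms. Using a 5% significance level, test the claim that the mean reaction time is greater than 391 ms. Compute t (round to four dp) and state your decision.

H0: μ = 391; H1: μ > 391 (one-sample t-test, right-tailed).
t = (x̄ − μ₀)/(s/√n) = (407 − 391)/(63.1/√18) = 1.0758
df = n − 1 = 17
p-value = P(T ≥ 1.0758) ≈ 0.1485
Since p ≈ 0.1485 > α = 0.05, fail to reject H0; the data do not provide sufficient evidence against H0.

t = 1.0758; fail to reject H0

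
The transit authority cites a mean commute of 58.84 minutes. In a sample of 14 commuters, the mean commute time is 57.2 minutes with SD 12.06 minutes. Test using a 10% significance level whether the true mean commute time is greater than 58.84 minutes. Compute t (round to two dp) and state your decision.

t = -0.51; fail to reject H0

H0: μ = 58.84; H1: μ > 58.84 (one-sample t-test, right-tailed).
t = (x̄ − μ₀)/(s/√n) = (57.2 − 58.84)/(12.06/√14) = -0.51
df = n − 1 = 13
p-value = P(T ≥ -0.51) ≈ 0.690
Since p ≈ 0.690 > α = 0.1, fail to reject H0; the evidence is not statistically significant.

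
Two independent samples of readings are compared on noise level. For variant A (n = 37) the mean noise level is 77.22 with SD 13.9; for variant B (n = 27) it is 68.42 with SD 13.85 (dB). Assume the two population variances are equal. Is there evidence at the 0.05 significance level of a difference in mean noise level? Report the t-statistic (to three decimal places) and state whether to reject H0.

Let group 1 = variant A, group 2 = variant B. H0: μ_1 = μ_2; H1: μ_1 ≠ μ_2 (two-sample pooled-variance t-test, two-sided).
s_p² = [(37−1)·13.9² + (27−1)·13.85²]/(37+27−2) = 192.628
t = (77.22 − 68.42)/√[192.628·(1/37 + 1/27)] = 2.505
df = n₁ + n₂ − 2 = 62
Two-sided p-value ≈ 0.015
Since p ≈ 0.015 < α = 0.05, reject H0; the evidence is statistically significant.

t = 2.505; reject H0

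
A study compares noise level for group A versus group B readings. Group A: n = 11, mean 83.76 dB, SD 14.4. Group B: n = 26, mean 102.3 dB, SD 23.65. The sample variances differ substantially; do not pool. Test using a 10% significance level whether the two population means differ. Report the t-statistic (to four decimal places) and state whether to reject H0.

t = -2.9182; reject H0

Let group 1 = group A, group 2 = group B. H0: μ_1 = μ_2; H1: μ_1 ≠ μ_2 (Welch's two-sample t-test, two-sided).
t = (x̄_1 − x̄_2)/√(s_1²/n_1 + s_2²/n_2) = (83.76 − 102.3)/√(14.4²/11 + 23.65²/26) = -2.9182
Welch–Satterthwaite df ≈ 30.14
Two-sided p-value ≈ 0.007
Since p ≈ 0.007 < α = 0.1, reject H0; the data support H1.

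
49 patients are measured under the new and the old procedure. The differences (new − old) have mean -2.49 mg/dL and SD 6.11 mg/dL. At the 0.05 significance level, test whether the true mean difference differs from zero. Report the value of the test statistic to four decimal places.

H0: μ_d = 0; H1: μ_d ≠ 0 (paired t-test on the differences, two-sided).
t = d̄/(s_d/√n) = -2.49/(6.11/√49) = -2.8527
df = n − 1 = 48
Two-sided p-value ≈ 0.0064
Since p ≈ 0.0064 < α = 0.05, reject H0; the evidence is statistically significant.

-2.8527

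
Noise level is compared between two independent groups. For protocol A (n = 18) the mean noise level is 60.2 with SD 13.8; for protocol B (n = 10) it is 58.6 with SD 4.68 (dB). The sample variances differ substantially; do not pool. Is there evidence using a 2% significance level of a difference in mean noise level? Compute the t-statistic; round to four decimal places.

Let group 1 = protocol A, group 2 = protocol B. H0: μ_1 = μ_2; H1: μ_1 ≠ μ_2 (Welch's two-sample t-test, two-sided).
t = (x̄_1 − x̄_2)/√(s_1²/n_1 + s_2²/n_2) = (60.2 − 58.6)/√(13.8²/18 + 4.68²/10) = 0.4477
Welch–Satterthwaite df ≈ 22.91
Two-sided p-value ≈ 0.6585
Since p ≈ 0.6585 > α = 0.02, fail to reject H0; the data do not provide sufficient evidence against H0.

0.4477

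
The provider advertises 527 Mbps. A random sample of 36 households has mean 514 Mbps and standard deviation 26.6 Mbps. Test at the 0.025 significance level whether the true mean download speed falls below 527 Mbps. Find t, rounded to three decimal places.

-2.932

H0: μ = 527; H1: μ < 527 (one-sample t-test, left-tailed).
t = (x̄ − μ₀)/(s/√n) = (514 − 527)/(26.6/√36) = -2.932
df = n − 1 = 35
p-value = P(T ≤ -2.932) ≈ 0.0029
Since p ≈ 0.0029 < α = 0.025, reject H0; the evidence is statistically significant.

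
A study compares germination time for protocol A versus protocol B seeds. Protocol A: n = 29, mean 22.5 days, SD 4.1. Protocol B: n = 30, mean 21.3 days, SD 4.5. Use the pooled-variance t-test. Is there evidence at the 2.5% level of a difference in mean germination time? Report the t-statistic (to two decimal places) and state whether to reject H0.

t = 1.07; fail to reject H0

Let group 1 = protocol A, group 2 = protocol B. H0: μ_1 = μ_2; H1: μ_1 ≠ μ_2 (two-sample pooled-variance t-test, two-sided).
s_p² = [(29−1)·4.1² + (30−1)·4.5²]/(29+30−2) = 18.5602
t = (22.5 − 21.3)/√[18.5602·(1/29 + 1/30)] = 1.07
df = n₁ + n₂ − 2 = 57
Two-sided p-value ≈ 0.289
Since p ≈ 0.289 > α = 0.025, fail to reject H0; the evidence is not statistically significant.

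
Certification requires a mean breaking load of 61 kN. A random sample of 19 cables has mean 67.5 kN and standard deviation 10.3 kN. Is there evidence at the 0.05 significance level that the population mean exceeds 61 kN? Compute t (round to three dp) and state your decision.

t = 2.751; reject H0

H0: μ = 61; H1: μ > 61 (one-sample t-test, right-tailed).
t = (x̄ − μ₀)/(s/√n) = (67.5 − 61)/(10.3/√19) = 2.751
df = n − 1 = 18
p-value = P(T ≥ 2.751) ≈ 0.0066
Since p ≈ 0.0066 < α = 0.05, reject H0; the data support H1.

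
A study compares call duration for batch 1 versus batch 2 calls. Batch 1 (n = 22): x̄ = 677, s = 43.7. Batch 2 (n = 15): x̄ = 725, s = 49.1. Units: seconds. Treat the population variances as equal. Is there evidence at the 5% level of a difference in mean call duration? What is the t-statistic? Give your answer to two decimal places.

Let group 1 = batch 1, group 2 = batch 2. H0: μ_1 = μ_2; H1: μ_1 ≠ μ_2 (two-sample pooled-variance t-test, two-sided).
s_p² = [(22−1)·43.7² + (15−1)·49.1²]/(22+15−2) = 2110.14
t = (677 − 725)/√[2110.14·(1/22 + 1/15)] = -3.12
df = n₁ + n₂ − 2 = 35
Two-sided p-value ≈ 0.004
Since p ≈ 0.004 < α = 0.05, reject H0; the evidence is statistically significant.

-3.12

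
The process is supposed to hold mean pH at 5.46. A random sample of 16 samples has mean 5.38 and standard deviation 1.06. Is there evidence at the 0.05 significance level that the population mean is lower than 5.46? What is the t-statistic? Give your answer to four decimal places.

H0: μ = 5.46; H1: μ < 5.46 (one-sample t-test, left-tailed).
t = (x̄ − μ₀)/(s/√n) = (5.38 − 5.46)/(1.06/√16) = -0.3019
df = n − 1 = 15
p-value = P(T ≤ -0.3019) ≈ 0.3834
Since p ≈ 0.3834 > α = 0.05, fail to reject H0; the evidence is not statistically significant.

-0.3019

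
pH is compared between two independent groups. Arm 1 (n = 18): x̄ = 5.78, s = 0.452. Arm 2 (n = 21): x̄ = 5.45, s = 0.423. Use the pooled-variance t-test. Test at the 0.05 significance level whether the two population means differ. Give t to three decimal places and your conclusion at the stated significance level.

t = 2.353; reject H0

Let group 1 = arm 1, group 2 = arm 2. H0: μ_1 = μ_2; H1: μ_1 ≠ μ_2 (two-sample pooled-variance t-test, two-sided).
s_p² = [(18−1)·0.452² + (21−1)·0.423²]/(18+21−2) = 0.190588
t = (5.78 − 5.45)/√[0.190588·(1/18 + 1/21)] = 2.353
df = n₁ + n₂ − 2 = 37
Two-sided p-value ≈ 0.0240
Since p ≈ 0.0240 < α = 0.05, reject H0; the data support H1.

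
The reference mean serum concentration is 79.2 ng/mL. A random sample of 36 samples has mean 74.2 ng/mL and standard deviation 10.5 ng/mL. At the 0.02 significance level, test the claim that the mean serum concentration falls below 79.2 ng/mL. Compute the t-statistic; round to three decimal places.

-2.857

H0: μ = 79.2; H1: μ < 79.2 (one-sample t-test, left-tailed).
t = (x̄ − μ₀)/(s/√n) = (74.2 − 79.2)/(10.5/√36) = -2.857
df = n − 1 = 35
p-value = P(T ≤ -2.857) ≈ 0.0036
Since p ≈ 0.0036 < α = 0.02, reject H0; the data support H1.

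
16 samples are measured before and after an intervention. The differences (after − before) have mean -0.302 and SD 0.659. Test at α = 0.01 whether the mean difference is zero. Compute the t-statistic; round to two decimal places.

-1.83

H0: μ_d = 0; H1: μ_d ≠ 0 (paired t-test on the differences, two-sided).
t = d̄/(s_d/√n) = -0.302/(0.659/√16) = -1.83
df = n − 1 = 15
Two-sided p-value ≈ 0.0867
Since p ≈ 0.0867 > α = 0.01, fail to reject H0; the evidence is not statistically significant.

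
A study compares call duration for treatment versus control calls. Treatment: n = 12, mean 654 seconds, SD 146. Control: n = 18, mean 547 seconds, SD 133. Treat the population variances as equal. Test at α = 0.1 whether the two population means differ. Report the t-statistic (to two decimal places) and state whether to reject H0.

Let group 1 = treatment, group 2 = control. H0: μ_1 = μ_2; H1: μ_1 ≠ μ_2 (two-sample pooled-variance t-test, two-sided).
s_p² = [(12−1)·146² + (18−1)·133²]/(12+18−2) = 19113.9
t = (654 − 547)/√[19113.9·(1/12 + 1/18)] = 2.08
df = n₁ + n₂ − 2 = 28
Two-sided p-value ≈ 0.0471
Since p ≈ 0.0471 < α = 0.1, reject H0; the evidence is statistically significant.

t = 2.08; reject H0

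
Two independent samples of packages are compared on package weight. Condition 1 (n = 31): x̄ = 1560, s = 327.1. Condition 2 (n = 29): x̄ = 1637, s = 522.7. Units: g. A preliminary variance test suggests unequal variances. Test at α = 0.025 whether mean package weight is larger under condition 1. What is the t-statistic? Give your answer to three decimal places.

Let group 1 = condition 1, group 2 = condition 2. H0: μ_1 = μ_2; H1: μ_1 > μ_2 (Welch's two-sample t-test, right-tailed).
t = (x̄_1 − x̄_2)/√(s_1²/n_1 + s_2²/n_2) = (1560 − 1637)/√(327.1²/31 + 522.7²/29) = -0.679
Welch–Satterthwaite df ≈ 46.45
p-value = P(T ≥ -0.679) ≈ 0.7496
Since p ≈ 0.7496 > α = 0.025, fail to reject H0; the evidence is not statistically significant.

-0.679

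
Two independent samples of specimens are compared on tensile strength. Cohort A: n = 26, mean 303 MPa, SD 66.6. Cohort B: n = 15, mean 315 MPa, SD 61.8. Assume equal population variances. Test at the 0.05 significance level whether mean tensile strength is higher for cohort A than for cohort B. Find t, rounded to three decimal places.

Let group 1 = cohort A, group 2 = cohort B. H0: μ_1 = μ_2; H1: μ_1 > μ_2 (two-sample pooled-variance t-test, right-tailed).
s_p² = [(26−1)·66.6² + (15−1)·61.8²]/(26+15−2) = 4214.32
t = (303 − 315)/√[4214.32·(1/26 + 1/15)] = -0.570
df = n₁ + n₂ − 2 = 39
p-value = P(T ≥ -0.570) ≈ 0.714
Since p ≈ 0.714 > α = 0.05, fail to reject H0; the data do not provide sufficient evidence against H0.

-0.570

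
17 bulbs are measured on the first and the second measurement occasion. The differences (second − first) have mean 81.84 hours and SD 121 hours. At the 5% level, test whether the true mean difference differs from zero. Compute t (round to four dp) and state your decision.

t = 2.7887; reject H0

H0: μ_d = 0; H1: μ_d ≠ 0 (paired t-test on the differences, two-sided).
t = d̄/(s_d/√n) = 81.84/(121/√17) = 2.7887
df = n − 1 = 16
Two-sided p-value ≈ 0.0131
Since p ≈ 0.0131 < α = 0.05, reject H0; the data support H1.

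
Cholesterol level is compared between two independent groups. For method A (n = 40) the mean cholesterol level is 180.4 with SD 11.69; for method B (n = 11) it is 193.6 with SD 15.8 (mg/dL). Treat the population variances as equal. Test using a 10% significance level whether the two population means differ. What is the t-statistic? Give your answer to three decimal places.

Let group 1 = method A, group 2 = method B. H0: μ_1 = μ_2; H1: μ_1 ≠ μ_2 (two-sample pooled-variance t-test, two-sided).
s_p² = [(40−1)·11.69² + (11−1)·15.8²]/(40+11−2) = 159.714
t = (180.4 − 193.6)/√[159.714·(1/40 + 1/11)] = -3.068
df = n₁ + n₂ − 2 = 49
Two-sided p-value ≈ 0.0035
Since p ≈ 0.0035 < α = 0.1, reject H0; the evidence is statistically significant.

-3.068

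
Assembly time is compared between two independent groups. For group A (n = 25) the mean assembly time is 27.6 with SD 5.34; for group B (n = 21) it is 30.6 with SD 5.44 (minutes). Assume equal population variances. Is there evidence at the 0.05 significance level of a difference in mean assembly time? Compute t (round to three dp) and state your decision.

t = -1.882; fail to reject H0

Let group 1 = group A, group 2 = group B. H0: μ_1 = μ_2; H1: μ_1 ≠ μ_2 (two-sample pooled-variance t-test, two-sided).
s_p² = [(25−1)·5.34² + (21−1)·5.44²]/(25+21−2) = 29.0056
t = (27.6 − 30.6)/√[29.0056·(1/25 + 1/21)] = -1.882
df = n₁ + n₂ − 2 = 44
Two-sided p-value ≈ 0.0665
Since p ≈ 0.0665 > α = 0.05, fail to reject H0; the data do not provide sufficient evidence against H0.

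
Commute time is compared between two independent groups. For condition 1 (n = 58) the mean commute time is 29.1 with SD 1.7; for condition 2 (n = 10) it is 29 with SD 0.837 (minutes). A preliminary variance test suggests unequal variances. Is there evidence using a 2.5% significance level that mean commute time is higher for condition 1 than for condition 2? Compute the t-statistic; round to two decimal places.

0.29

Let group 1 = condition 1, group 2 = condition 2. H0: μ_1 = μ_2; H1: μ_1 > μ_2 (Welch's two-sample t-test, right-tailed).
t = (x̄_1 − x̄_2)/√(s_1²/n_1 + s_2²/n_2) = (29.1 − 29)/√(1.7²/58 + 0.837²/10) = 0.29
Welch–Satterthwaite df ≈ 24.41
p-value = P(T ≥ 0.29) ≈ 0.388
Since p ≈ 0.388 > α = 0.025, fail to reject H0; the data do not provide sufficient evidence against H0.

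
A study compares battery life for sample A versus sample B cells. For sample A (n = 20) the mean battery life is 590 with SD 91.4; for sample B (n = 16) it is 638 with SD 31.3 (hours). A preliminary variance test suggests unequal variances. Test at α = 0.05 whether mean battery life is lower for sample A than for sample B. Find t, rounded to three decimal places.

Let group 1 = sample A, group 2 = sample B. H0: μ_1 = μ_2; H1: μ_1 < μ_2 (Welch's two-sample t-test, left-tailed).
t = (x̄_1 − x̄_2)/√(s_1²/n_1 + s_2²/n_2) = (590 − 638)/√(91.4²/20 + 31.3²/16) = -2.193
Welch–Satterthwaite df ≈ 24.32
p-value = P(T ≤ -2.193) ≈ 0.019
Since p ≈ 0.019 < α = 0.05, reject H0; the evidence is statistically significant.

-2.193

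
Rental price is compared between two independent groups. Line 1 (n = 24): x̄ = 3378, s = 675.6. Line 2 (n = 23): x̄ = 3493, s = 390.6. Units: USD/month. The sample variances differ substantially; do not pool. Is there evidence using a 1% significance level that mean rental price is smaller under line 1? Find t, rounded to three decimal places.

-0.718

Let group 1 = line 1, group 2 = line 2. H0: μ_1 = μ_2; H1: μ_1 < μ_2 (Welch's two-sample t-test, left-tailed).
t = (x̄_1 − x̄_2)/√(s_1²/n_1 + s_2²/n_2) = (3378 − 3493)/√(675.6²/24 + 390.6²/23) = -0.718
Welch–Satterthwaite df ≈ 37.12
p-value = P(T ≤ -0.718) ≈ 0.239
Since p ≈ 0.239 > α = 0.01, fail to reject H0; the data do not provide sufficient evidence against H0.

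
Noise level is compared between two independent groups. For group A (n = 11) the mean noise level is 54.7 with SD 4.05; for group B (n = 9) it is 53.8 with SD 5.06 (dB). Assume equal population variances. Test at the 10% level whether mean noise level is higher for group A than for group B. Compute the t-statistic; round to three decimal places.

0.442

Let group 1 = group A, group 2 = group B. H0: μ_1 = μ_2; H1: μ_1 > μ_2 (two-sample pooled-variance t-test, right-tailed).
s_p² = [(11−1)·4.05² + (9−1)·5.06²]/(11+9−2) = 20.4919
t = (54.7 − 53.8)/√[20.4919·(1/11 + 1/9)] = 0.442
df = n₁ + n₂ − 2 = 18
p-value = P(T ≥ 0.442) ≈ 0.332
Since p ≈ 0.332 > α = 0.1, fail to reject H0; the evidence is not statistically significant.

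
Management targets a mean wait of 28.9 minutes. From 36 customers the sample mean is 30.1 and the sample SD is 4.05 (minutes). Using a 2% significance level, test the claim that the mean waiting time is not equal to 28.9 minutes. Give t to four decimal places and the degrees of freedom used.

H0: μ = 28.9; H1: μ ≠ 28.9 (one-sample t-test, two-sided).
t = (x̄ − μ₀)/(s/√n) = (30.1 − 28.9)/(4.05/√36) = 1.7778
df = n − 1 = 35
Two-sided p-value ≈ 0.0841
Since p ≈ 0.0841 > α = 0.02, fail to reject H0; the data do not provide sufficient evidence against H0.

t = 1.7778, df = 35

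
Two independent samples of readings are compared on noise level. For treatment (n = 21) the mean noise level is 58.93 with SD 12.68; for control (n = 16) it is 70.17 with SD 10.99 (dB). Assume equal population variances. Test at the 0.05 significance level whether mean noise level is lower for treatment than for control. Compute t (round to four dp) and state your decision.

Let group 1 = treatment, group 2 = control. H0: μ_1 = μ_2; H1: μ_1 < μ_2 (two-sample pooled-variance t-test, left-tailed).
s_p² = [(21−1)·12.68² + (16−1)·10.99²]/(21+16−2) = 143.639
t = (58.93 − 70.17)/√[143.639·(1/21 + 1/16)] = -2.8262
df = n₁ + n₂ − 2 = 35
p-value = P(T ≤ -2.8262) ≈ 0.0039
Since p ≈ 0.0039 < α = 0.05, reject H0; the data support H1.

t = -2.8262; reject H0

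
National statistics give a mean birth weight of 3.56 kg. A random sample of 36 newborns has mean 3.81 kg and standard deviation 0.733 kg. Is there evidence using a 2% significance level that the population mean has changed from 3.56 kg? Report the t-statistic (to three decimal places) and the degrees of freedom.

t = 2.046, df = 35

H0: μ = 3.56; H1: μ ≠ 3.56 (one-sample t-test, two-sided).
t = (x̄ − μ₀)/(s/√n) = (3.81 − 3.56)/(0.733/√36) = 2.046
df = n − 1 = 35
Two-sided p-value ≈ 0.048
Since p ≈ 0.048 > α = 0.02, fail to reject H0; the evidence is not statistically significant.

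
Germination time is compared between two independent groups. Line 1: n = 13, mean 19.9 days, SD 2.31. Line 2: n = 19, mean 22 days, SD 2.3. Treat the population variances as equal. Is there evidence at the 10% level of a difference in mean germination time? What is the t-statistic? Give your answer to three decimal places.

Let group 1 = line 1, group 2 = line 2. H0: μ_1 = μ_2; H1: μ_1 ≠ μ_2 (two-sample pooled-variance t-test, two-sided).
s_p² = [(13−1)·2.31² + (19−1)·2.3²]/(13+19−2) = 5.30844
t = (19.9 − 22)/√[5.30844·(1/13 + 1/19)] = -2.532
df = n₁ + n₂ − 2 = 30
Two-sided p-value ≈ 0.0168
Since p ≈ 0.0168 < α = 0.1, reject H0; the evidence is statistically significant.

-2.532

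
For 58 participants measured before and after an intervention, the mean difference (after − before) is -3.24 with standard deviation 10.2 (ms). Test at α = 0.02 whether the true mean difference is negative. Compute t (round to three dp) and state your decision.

H0: μ_d = 0; H1: μ_d < 0 (paired t-test on the differences, left-tailed).
t = d̄/(s_d/√n) = -3.24/(10.2/√58) = -2.419
df = n − 1 = 57
p-value = P(T ≤ -2.419) ≈ 0.009
Since p ≈ 0.009 < α = 0.02, reject H0; the data support H1.

t = -2.419; reject H0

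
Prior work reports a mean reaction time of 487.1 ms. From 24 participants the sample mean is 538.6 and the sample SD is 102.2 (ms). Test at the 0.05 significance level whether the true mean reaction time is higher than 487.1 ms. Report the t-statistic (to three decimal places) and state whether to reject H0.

H0: μ = 487.1; H1: μ > 487.1 (one-sample t-test, right-tailed).
t = (x̄ − μ₀)/(s/√n) = (538.6 − 487.1)/(102.2/√24) = 2.469
df = n − 1 = 23
p-value = P(T ≥ 2.469) ≈ 0.011
Since p ≈ 0.011 < α = 0.05, reject H0; the data support H1.

t = 2.469; reject H0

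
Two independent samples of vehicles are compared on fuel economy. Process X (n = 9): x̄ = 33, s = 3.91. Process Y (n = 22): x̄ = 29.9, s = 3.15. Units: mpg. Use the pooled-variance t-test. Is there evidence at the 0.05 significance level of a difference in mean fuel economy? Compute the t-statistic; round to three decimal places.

Let group 1 = process X, group 2 = process Y. H0: μ_1 = μ_2; H1: μ_1 ≠ μ_2 (two-sample pooled-variance t-test, two-sided).
s_p² = [(9−1)·3.91² + (22−1)·3.15²]/(9+22−2) = 11.4027
t = (33 − 29.9)/√[11.4027·(1/9 + 1/22)] = 2.320
df = n₁ + n₂ − 2 = 29
Two-sided p-value ≈ 0.0276
Since p ≈ 0.0276 < α = 0.05, reject H0; the data support H1.

2.320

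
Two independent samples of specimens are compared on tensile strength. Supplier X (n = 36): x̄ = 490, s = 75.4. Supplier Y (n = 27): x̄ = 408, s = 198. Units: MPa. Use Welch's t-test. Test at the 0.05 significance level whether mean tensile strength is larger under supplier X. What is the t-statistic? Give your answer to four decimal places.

2.0437

Let group 1 = supplier X, group 2 = supplier Y. H0: μ_1 = μ_2; H1: μ_1 > μ_2 (Welch's two-sample t-test, right-tailed).
t = (x̄_1 − x̄_2)/√(s_1²/n_1 + s_2²/n_2) = (490 − 408)/√(75.4²/36 + 198²/27) = 2.0437
Welch–Satterthwaite df ≈ 31.68
p-value = P(T ≥ 2.0437) ≈ 0.0247
Since p ≈ 0.0247 < α = 0.05, reject H0; the evidence is statistically significant.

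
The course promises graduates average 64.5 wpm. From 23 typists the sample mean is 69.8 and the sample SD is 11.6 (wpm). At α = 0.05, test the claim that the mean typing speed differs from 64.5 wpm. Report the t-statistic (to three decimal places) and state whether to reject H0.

H0: μ = 64.5; H1: μ ≠ 64.5 (one-sample t-test, two-sided).
t = (x̄ − μ₀)/(s/√n) = (69.8 − 64.5)/(11.6/√23) = 2.191
df = n − 1 = 22
Two-sided p-value ≈ 0.039
Since p ≈ 0.039 < α = 0.05, reject H0; the evidence is statistically significant.

t = 2.191; reject H0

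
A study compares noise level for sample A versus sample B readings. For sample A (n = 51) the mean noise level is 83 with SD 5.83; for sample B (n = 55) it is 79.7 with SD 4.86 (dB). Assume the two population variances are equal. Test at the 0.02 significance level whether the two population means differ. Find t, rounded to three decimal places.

Let group 1 = sample A, group 2 = sample B. H0: μ_1 = μ_2; H1: μ_1 ≠ μ_2 (two-sample pooled-variance t-test, two-sided).
s_p² = [(51−1)·5.83² + (55−1)·4.86²]/(51+55−2) = 28.6048
t = (83 − 79.7)/√[28.6048·(1/51 + 1/55)] = 3.174
df = n₁ + n₂ − 2 = 104
Two-sided p-value ≈ 0.002
Since p ≈ 0.002 < α = 0.02, reject H0; the data support H1.

3.174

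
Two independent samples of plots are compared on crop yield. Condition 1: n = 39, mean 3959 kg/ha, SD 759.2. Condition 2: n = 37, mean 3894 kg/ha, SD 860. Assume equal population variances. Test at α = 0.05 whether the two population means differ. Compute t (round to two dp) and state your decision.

t = 0.35; fail to reject H0

Let group 1 = condition 1, group 2 = condition 2. H0: μ_1 = μ_2; H1: μ_1 ≠ μ_2 (two-sample pooled-variance t-test, two-sided).
s_p² = [(39−1)·759.2² + (37−1)·860²]/(39+37−2) = 655787
t = (3959 − 3894)/√[655787·(1/39 + 1/37)] = 0.35
df = n₁ + n₂ − 2 = 74
Two-sided p-value ≈ 0.7275
Since p ≈ 0.7275 > α = 0.05, fail to reject H0; the evidence is not statistically significant.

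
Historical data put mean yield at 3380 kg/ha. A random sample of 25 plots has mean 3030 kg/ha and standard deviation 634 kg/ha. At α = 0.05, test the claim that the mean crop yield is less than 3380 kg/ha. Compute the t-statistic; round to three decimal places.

-2.760

H0: μ = 3380; H1: μ < 3380 (one-sample t-test, left-tailed).
t = (x̄ − μ₀)/(s/√n) = (3030 − 3380)/(634/√25) = -2.760
df = n − 1 = 24
p-value = P(T ≤ -2.760) ≈ 0.005
Since p ≈ 0.005 < α = 0.05, reject H0; the evidence is statistically significant.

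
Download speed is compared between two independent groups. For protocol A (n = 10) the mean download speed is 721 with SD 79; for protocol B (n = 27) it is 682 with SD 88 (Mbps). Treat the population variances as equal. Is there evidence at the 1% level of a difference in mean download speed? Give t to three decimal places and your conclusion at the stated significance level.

Let group 1 = protocol A, group 2 = protocol B. H0: μ_1 = μ_2; H1: μ_1 ≠ μ_2 (two-sample pooled-variance t-test, two-sided).
s_p² = [(10−1)·79² + (27−1)·88²]/(10+27−2) = 7357.51
t = (721 − 682)/√[7357.51·(1/10 + 1/27)] = 1.228
df = n₁ + n₂ − 2 = 35
Two-sided p-value ≈ 0.2276
Since p ≈ 0.2276 > α = 0.01, fail to reject H0; the evidence is not statistically significant.

t = 1.228; fail to reject H0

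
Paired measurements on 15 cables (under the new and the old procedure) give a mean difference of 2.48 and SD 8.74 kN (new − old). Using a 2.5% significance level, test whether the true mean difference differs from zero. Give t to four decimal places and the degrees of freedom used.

t = 1.0990, df = 14

H0: μ_d = 0; H1: μ_d ≠ 0 (paired t-test on the differences, two-sided).
t = d̄/(s_d/√n) = 2.48/(8.74/√15) = 1.0990
df = n − 1 = 14
Two-sided p-value ≈ 0.2903
Since p ≈ 0.2903 > α = 0.025, fail to reject H0; the data do not provide sufficient evidence against H0.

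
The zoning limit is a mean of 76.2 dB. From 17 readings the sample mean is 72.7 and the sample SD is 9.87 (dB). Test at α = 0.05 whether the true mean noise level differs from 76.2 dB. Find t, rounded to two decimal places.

-1.46

H0: μ = 76.2; H1: μ ≠ 76.2 (one-sample t-test, two-sided).
t = (x̄ − μ₀)/(s/√n) = (72.7 − 76.2)/(9.87/√17) = -1.46
df = n − 1 = 16
Two-sided p-value ≈ 0.1631
Since p ≈ 0.1631 > α = 0.05, fail to reject H0; the evidence is not statistically significant.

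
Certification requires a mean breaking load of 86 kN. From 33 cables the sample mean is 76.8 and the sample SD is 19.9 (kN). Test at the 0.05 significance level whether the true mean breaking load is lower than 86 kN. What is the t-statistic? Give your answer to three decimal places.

-2.656

H0: μ = 86; H1: μ < 86 (one-sample t-test, left-tailed).
t = (x̄ − μ₀)/(s/√n) = (76.8 − 86)/(19.9/√33) = -2.656
df = n − 1 = 32
p-value = P(T ≤ -2.656) ≈ 0.0061
Since p ≈ 0.0061 < α = 0.05, reject H0; the evidence is statistically significant.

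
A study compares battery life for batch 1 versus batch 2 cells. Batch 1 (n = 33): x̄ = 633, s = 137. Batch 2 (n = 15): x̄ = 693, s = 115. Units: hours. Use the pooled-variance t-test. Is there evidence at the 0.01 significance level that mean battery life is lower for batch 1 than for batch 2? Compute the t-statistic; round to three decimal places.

Let group 1 = batch 1, group 2 = batch 2. H0: μ_1 = μ_2; H1: μ_1 < μ_2 (two-sample pooled-variance t-test, left-tailed).
s_p² = [(33−1)·137² + (15−1)·115²]/(33+15−2) = 17081.7
t = (633 − 693)/√[17081.7·(1/33 + 1/15)] = -1.474
df = n₁ + n₂ − 2 = 46
p-value = P(T ≤ -1.474) ≈ 0.0736
Since p ≈ 0.0736 > α = 0.01, fail to reject H0; the data do not provide sufficient evidence against H0.

-1.474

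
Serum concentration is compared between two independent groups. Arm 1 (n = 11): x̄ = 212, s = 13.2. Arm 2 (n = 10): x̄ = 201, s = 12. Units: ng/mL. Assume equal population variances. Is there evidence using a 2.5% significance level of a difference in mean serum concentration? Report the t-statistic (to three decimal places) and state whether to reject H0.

t = 1.991; fail to reject H0

Let group 1 = arm 1, group 2 = arm 2. H0: μ_1 = μ_2; H1: μ_1 ≠ μ_2 (two-sample pooled-variance t-test, two-sided).
s_p² = [(11−1)·13.2² + (10−1)·12²]/(11+10−2) = 159.916
t = (212 − 201)/√[159.916·(1/11 + 1/10)] = 1.991
df = n₁ + n₂ − 2 = 19
Two-sided p-value ≈ 0.0611
Since p ≈ 0.0611 > α = 0.025, fail to reject H0; the evidence is not statistically significant.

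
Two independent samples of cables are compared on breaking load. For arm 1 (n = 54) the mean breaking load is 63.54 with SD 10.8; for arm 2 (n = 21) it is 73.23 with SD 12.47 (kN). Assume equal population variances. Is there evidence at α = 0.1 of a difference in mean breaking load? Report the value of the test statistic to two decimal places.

Let group 1 = arm 1, group 2 = arm 2. H0: μ_1 = μ_2; H1: μ_1 ≠ μ_2 (two-sample pooled-variance t-test, two-sided).
s_p² = [(54−1)·10.8² + (21−1)·12.47²]/(54+21−2) = 127.287
t = (63.54 − 73.23)/√[127.287·(1/54 + 1/21)] = -3.34
df = n₁ + n₂ − 2 = 73
Two-sided p-value ≈ 0.0013
Since p ≈ 0.0013 < α = 0.1, reject H0; the evidence is statistically significant.

-3.34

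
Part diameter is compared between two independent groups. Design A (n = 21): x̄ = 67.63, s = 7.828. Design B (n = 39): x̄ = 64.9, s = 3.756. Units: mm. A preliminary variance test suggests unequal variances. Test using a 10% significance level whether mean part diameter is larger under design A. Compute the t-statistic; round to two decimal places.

1.51

Let group 1 = design A, group 2 = design B. H0: μ_1 = μ_2; H1: μ_1 > μ_2 (Welch's two-sample t-test, right-tailed).
t = (x̄_1 − x̄_2)/√(s_1²/n_1 + s_2²/n_2) = (67.63 − 64.9)/√(7.828²/21 + 3.756²/39) = 1.51
Welch–Satterthwaite df ≈ 25.06
p-value = P(T ≥ 1.51) ≈ 0.072
Since p ≈ 0.072 < α = 0.1, reject H0; the evidence is statistically significant.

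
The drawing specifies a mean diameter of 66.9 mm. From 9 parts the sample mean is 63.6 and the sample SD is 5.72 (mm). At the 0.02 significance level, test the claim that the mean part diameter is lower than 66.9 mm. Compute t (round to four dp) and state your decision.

H0: μ = 66.9; H1: μ < 66.9 (one-sample t-test, left-tailed).
t = (x̄ − μ₀)/(s/√n) = (63.6 − 66.9)/(5.72/√9) = -1.7308
df = n − 1 = 8
p-value = P(T ≤ -1.7308) ≈ 0.0609
Since p ≈ 0.0609 > α = 0.02, fail to reject H0; the data do not provide sufficient evidence against H0.

t = -1.7308; fail to reject H0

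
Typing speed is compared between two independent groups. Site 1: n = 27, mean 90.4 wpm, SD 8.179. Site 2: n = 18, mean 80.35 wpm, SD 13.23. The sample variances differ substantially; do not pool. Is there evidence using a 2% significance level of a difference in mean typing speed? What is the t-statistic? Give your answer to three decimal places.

Let group 1 = site 1, group 2 = site 2. H0: μ_1 = μ_2; H1: μ_1 ≠ μ_2 (Welch's two-sample t-test, two-sided).
t = (x̄_1 − x̄_2)/√(s_1²/n_1 + s_2²/n_2) = (90.4 − 80.35)/√(8.179²/27 + 13.23²/18) = 2.877
Welch–Satterthwaite df ≈ 25.68
Two-sided p-value ≈ 0.008
Since p ≈ 0.008 < α = 0.02, reject H0; the data support H1.

2.877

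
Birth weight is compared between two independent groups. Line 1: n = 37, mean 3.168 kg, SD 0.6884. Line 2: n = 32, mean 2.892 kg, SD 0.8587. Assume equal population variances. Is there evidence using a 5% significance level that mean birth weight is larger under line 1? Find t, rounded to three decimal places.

Let group 1 = line 1, group 2 = line 2. H0: μ_1 = μ_2; H1: μ_1 > μ_2 (two-sample pooled-variance t-test, right-tailed).
s_p² = [(37−1)·0.6884² + (32−1)·0.8587²]/(37+32−2) = 0.595799
t = (3.168 − 2.892)/√[0.595799·(1/37 + 1/32)] = 1.481
df = n₁ + n₂ − 2 = 67
p-value = P(T ≥ 1.481) ≈ 0.0716
Since p ≈ 0.0716 > α = 0.05, fail to reject H0; the evidence is not statistically significant.

1.481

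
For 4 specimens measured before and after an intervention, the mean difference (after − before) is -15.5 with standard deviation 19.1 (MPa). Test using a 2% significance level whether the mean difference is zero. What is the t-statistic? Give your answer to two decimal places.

H0: μ_d = 0; H1: μ_d ≠ 0 (paired t-test on the differences, two-sided).
t = d̄/(s_d/√n) = -15.5/(19.1/√4) = -1.62
df = n − 1 = 3
Two-sided p-value ≈ 0.203
Since p ≈ 0.203 > α = 0.02, fail to reject H0; the evidence is not statistically significant.

-1.62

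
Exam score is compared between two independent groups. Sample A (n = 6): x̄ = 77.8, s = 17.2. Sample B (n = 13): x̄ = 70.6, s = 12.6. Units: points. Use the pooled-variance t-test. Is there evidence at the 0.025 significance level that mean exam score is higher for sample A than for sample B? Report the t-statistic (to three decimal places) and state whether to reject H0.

t = 1.034; fail to reject H0

Let group 1 = sample A, group 2 = sample B. H0: μ_1 = μ_2; H1: μ_1 > μ_2 (two-sample pooled-variance t-test, right-tailed).
s_p² = [(6−1)·17.2² + (13−1)·12.6²]/(6+13−2) = 199.078
t = (77.8 − 70.6)/√[199.078·(1/6 + 1/13)] = 1.034
df = n₁ + n₂ − 2 = 17
p-value = P(T ≥ 1.034) ≈ 0.158
Since p ≈ 0.158 > α = 0.025, fail to reject H0; the evidence is not statistically significant.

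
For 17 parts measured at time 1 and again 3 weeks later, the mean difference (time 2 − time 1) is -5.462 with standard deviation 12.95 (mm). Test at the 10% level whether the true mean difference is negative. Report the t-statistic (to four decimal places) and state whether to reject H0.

H0: μ_d = 0; H1: μ_d < 0 (paired t-test on the differences, left-tailed).
t = d̄/(s_d/√n) = -5.462/(12.95/√17) = -1.7390
df = n − 1 = 16
p-value = P(T ≤ -1.7390) ≈ 0.051
Since p ≈ 0.051 < α = 0.1, reject H0; the evidence is statistically significant.

t = -1.7390; reject H0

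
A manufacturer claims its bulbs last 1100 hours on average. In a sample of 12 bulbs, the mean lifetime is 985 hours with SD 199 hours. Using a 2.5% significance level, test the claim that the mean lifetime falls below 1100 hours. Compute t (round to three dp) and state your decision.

t = -2.002; fail to reject H0

H0: μ = 1100; H1: μ < 1100 (one-sample t-test, left-tailed).
t = (x̄ − μ₀)/(s/√n) = (985 − 1100)/(199/√12) = -2.002
df = n − 1 = 11
p-value = P(T ≤ -2.002) ≈ 0.035
Since p ≈ 0.035 > α = 0.025, fail to reject H0; the evidence is not statistically significant.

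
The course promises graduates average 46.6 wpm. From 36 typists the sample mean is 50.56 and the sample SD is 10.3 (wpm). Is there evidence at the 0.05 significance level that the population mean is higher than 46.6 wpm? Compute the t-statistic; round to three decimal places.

H0: μ = 46.6; H1: μ > 46.6 (one-sample t-test, right-tailed).
t = (x̄ − μ₀)/(s/√n) = (50.56 − 46.6)/(10.3/√36) = 2.307
df = n − 1 = 35
p-value = P(T ≥ 2.307) ≈ 0.014
Since p ≈ 0.014 < α = 0.05, reject H0; the evidence is statistically significant.

2.307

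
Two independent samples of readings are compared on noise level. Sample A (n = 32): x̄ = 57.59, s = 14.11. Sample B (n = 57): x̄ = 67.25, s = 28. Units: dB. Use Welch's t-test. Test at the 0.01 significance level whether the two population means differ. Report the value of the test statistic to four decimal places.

-2.1613

Let group 1 = sample A, group 2 = sample B. H0: μ_1 = μ_2; H1: μ_1 ≠ μ_2 (Welch's two-sample t-test, two-sided).
t = (x̄_1 − x̄_2)/√(s_1²/n_1 + s_2²/n_2) = (57.59 − 67.25)/√(14.11²/32 + 28²/57) = -2.1613
Welch–Satterthwaite df ≈ 86.24
Two-sided p-value ≈ 0.0334
Since p ≈ 0.0334 > α = 0.01, fail to reject H0; the evidence is not statistically significant.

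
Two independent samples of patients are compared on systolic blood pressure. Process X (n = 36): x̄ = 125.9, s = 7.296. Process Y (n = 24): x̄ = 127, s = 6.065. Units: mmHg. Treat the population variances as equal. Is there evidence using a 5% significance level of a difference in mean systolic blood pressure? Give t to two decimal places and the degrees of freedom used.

Let group 1 = process X, group 2 = process Y. H0: μ_1 = μ_2; H1: μ_1 ≠ μ_2 (two-sample pooled-variance t-test, two-sided).
s_p² = [(36−1)·7.296² + (24−1)·6.065²]/(36+24−2) = 46.7094
t = (125.9 − 127)/√[46.7094·(1/36 + 1/24)] = -0.61
df = n₁ + n₂ − 2 = 58
Two-sided p-value ≈ 0.5437
Since p ≈ 0.5437 > α = 0.05, fail to reject H0; the data do not provide sufficient evidence against H0.

t = -0.61, df = 58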